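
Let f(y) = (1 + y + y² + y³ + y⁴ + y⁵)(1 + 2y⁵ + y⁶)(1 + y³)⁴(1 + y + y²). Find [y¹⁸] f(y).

(1 + y + y² + y³ + y⁴ + y⁵) has coefficients 1,1,1,1,1,1 for degrees 0…5.
(1 + 2y⁵ + y⁶) has coefficients 1,0,0,0,0,2,1,0,0,0,0,0,0,0,0,0,0,0,0 for degrees 0…18.
Multiplying by (1 + y³)⁴ gives running coefficients 1,0,0,4,0,2,7,0,8,8,0,12,7,0,8,4,0,2,1 for degrees 0…18.
Finally multiplying by (1 + y + y²), the product of all factors after the first has coefficients 1,1,1,4,4,6,9,9,15,16,16,20,19,19,15,12,12,6,3 for degrees 0…18.
[y¹⁸] = 1·3 + 1·6 + 1·12 + 1·12 + 1·15 + 1·19 = 67.

67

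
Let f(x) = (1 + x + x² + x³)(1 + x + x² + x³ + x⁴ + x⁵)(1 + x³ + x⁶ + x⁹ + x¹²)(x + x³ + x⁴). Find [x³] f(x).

4

(1 + x + x² + x³) has coefficients 1,1,1,1 for degrees 0…3.
(1 + x + x² + x³ + x⁴ + x⁵) has coefficients 1,1,1,1 for degrees 0…3.
Multiplying by (1 + x³ + x⁶ + x⁹ + x¹²) gives running coefficients 1,1,1,2 for degrees 0…3.
Finally multiplying by (x + x³ + x⁴), the product of all factors after the first has coefficients 0,1,1,2 for degrees 0…3.
[x³] = 1·2 + 1·1 + 1·1 + 1·0 = 4.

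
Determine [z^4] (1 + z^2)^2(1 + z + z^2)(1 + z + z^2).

8

(1 + z^2)^2 has coefficients 1,0,2,0,1 for degrees 0…4.
(1 + z + z^2) has coefficients 1,1,1,0,0 for degrees 0…4.
Finally multiplying by (1 + z + z^2), the product of all factors after the first has coefficients 1,2,3,2,1 for degrees 0…4.
[z^4] = 1·1 + 2·3 + 1·1 = 8.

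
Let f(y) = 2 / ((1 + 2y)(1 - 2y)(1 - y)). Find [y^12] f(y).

The denominator gives the recurrence a_n = a_(n−1) + 4a_(n−2) − 4a_(n−3) for n ≥ 3; the numerator fixes a_0 = 2, a_1 = 2, a_2 = 10.
Iterating: 2, 2, 10, 10, 42, 42, 170, 170, 682, 682, 2730, 2730, 10922, so a_12 = 10922.

10922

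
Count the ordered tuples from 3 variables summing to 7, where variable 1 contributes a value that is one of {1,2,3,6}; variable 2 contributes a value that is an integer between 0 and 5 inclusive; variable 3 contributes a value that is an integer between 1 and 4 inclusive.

The generating function for the choices is (z + z² + z³ + z⁶)·(1 + z + z² + z³ + z⁴ + z⁵)·(z + z² + z³ + z⁴); the count is [z⁷].
(z + z² + z³ + z⁶) has coefficients 0,1,1,1,0,0,1 for degrees 0…6.
(1 + z + z² + z³ + z⁴ + z⁵) has coefficients 1,1,1,1,1,1,0,0 for degrees 0…7.
Finally multiplying by (z + z² + z³ + z⁴), the product of all factors after the first has coefficients 0,1,2,3,4,4,4,3 for degrees 0…7.
[z⁷] = 1·4 + 1·4 + 1·4 + 1·1 = 13.

13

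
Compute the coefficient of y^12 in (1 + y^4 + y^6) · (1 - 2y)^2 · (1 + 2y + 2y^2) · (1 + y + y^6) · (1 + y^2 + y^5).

11

(1 + y^4 + y^6) has coefficients 1,0,0,0,1,0,1 for degrees 0…6.
(1 - 2y)^2 has coefficients 1,-4,4,0,0,0,0,0,0,0,0,0,0 for degrees 0…12.
Multiplying by (1 + 2y + 2y^2) gives running coefficients 1,-2,-2,0,8,0,0,0,0,0,0,0,0 for degrees 0…12.
Multiplying by (1 + y + y^6) gives running coefficients 1,-1,-4,-2,8,8,1,-2,-2,0,8,0,0 for degrees 0…12.
Finally multiplying by (1 + y^2 + y^5), the product of all factors after the first has coefficients 1,-1,-3,-3,4,7,8,2,-3,6,14,1,6 for degrees 0…12.
[y^12] = 1·6 + 1·(-3) + 1·8 = 11.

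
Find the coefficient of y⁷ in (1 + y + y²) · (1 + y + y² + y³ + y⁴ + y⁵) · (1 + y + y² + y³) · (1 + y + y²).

(1 + y + y²) has coefficients 1,1,1 for degrees 0…2.
(1 + y + y² + y³ + y⁴ + y⁵) has coefficients 1,1,1,1,1,1,0,0 for degrees 0…7.
Multiplying by (1 + y + y² + y³) gives running coefficients 1,2,3,4,4,4,3,2 for degrees 0…7.
Finally multiplying by (1 + y + y²), the product of all factors after the first has coefficients 1,3,6,9,11,12,11,9 for degrees 0…7.
[y⁷] = 1·9 + 1·11 + 1·12 = 32.

32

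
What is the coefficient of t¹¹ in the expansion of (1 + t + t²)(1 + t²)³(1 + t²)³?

6

(1 + t + t²) has coefficients 1,1,1 for degrees 0…2.
(1 + t²)³ has coefficients 1,0,3,0,3,0,1,0,0,0,0,0 for degrees 0…11.
Finally multiplying by (1 + t²)³, the product of all factors after the first has coefficients 1,0,6,0,15,0,20,0,15,0,6,0 for degrees 0…11.
[t¹¹] = 1·0 + 1·6 + 1·0 = 6.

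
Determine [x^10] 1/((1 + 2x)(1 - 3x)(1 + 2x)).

The denominator gives the recurrence a_n = −a_(n−1) + 8a_(n−2) + 12a_(n−3) for n ≥ 3; the numerator fixes a_0 = 1, a_1 = -1, a_2 = 9.
Iterating: 1, -1, 9, -5, 65, 3, 457, 347, 3345, 4915, 26009, so a_10 = 26009.

26009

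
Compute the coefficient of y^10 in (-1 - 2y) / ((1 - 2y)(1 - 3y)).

The denominator gives the recurrence a_n = 5a_(n−1) − 6a_(n−2) for n ≥ 3; the numerator fixes a_0 = -1, a_1 = -7, a_2 = -29.
Iterating: -1, -7, -29, -103, -341, -1087, -3389, -10423, -31781, -96367, -291149, so a_10 = -291149.

-291149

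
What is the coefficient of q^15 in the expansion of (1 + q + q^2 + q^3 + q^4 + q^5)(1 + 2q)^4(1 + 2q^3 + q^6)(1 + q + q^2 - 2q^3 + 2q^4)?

266

(1 + q + q^2 + q^3 + q^4 + q^5) has coefficients 1,1,1,1,1,1 for degrees 0…5.
(1 + 2q)^4 has coefficients 1,8,24,32,16,0,0,0,0,0,0,0,0,0,0,0 for degrees 0…15.
Multiplying by (1 + 2q^3 + q^6) gives running coefficients 1,8,24,34,32,48,65,40,24,32,16,0,0,0,0,0 for degrees 0…15.
Finally multiplying by (1 + q + q^2 - 2q^3 + 2q^4), the product of all factors after the first has coefficients 1,9,33,64,76,82,125,157,97,62,122,80,0,32,32,0 for degrees 0…15.
[q^15] = 1·0 + 1·32 + 1·32 + 1·0 + 1·80 + 1·122 = 266.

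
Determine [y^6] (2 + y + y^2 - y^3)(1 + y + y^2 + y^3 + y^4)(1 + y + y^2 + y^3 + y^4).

11

(2 + y + y^2 - y^3) has coefficients 2,1,1,-1 for degrees 0…3.
(1 + y + y^2 + y^3 + y^4) has coefficients 1,1,1,1,1,0,0 for degrees 0…6.
Finally multiplying by (1 + y + y^2 + y^3 + y^4), the product of all factors after the first has coefficients 1,2,3,4,5,4,3 for degrees 0…6.
[y^6] = 2·3 + 1·4 + 1·5 − 1·4 = 11.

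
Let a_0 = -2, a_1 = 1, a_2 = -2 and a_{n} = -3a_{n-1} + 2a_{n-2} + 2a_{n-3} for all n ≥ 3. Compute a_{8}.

-1838

The ordinary generating function has denominator 1 + 3x - 2x^2 - 2x^3.
Iterating the recurrence: a_0,…,a_{8} = -2, 1, -2, 4, -14, 46, -158, 538, -1838.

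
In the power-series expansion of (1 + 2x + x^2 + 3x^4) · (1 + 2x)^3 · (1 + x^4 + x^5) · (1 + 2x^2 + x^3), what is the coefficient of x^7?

(1 + 2x + x^2 + 3x^4) has coefficients 1,2,1,0,3 for degrees 0…4.
(1 + 2x)^3 has coefficients 1,6,12,8,0,0,0,0 for degrees 0…7.
Multiplying by (1 + x^4 + x^5) gives running coefficients 1,6,12,8,1,7,18,20 for degrees 0…7.
Finally multiplying by (1 + 2x^2 + x^3), the product of all factors after the first has coefficients 1,6,14,21,31,35,28,35 for degrees 0…7.
[x^7] = 1·35 + 2·28 + 1·35 + 3·21 = 189.

189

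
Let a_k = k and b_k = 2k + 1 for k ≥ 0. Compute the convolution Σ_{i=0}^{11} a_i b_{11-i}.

506

Write out a_i and b_{11-i} for i = 0,…,11 and sum the products.
Σ = 0·23 + 1·21 + 2·19 + 3·17 + 4·15 + 5·13 + 6·11 + 7·9 + 8·7 + 9·5 + 10·3 + 11·1 = 506.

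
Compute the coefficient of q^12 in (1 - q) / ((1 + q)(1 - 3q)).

Partial fractions give a closed form: a_n = (1/2)·(-1)^n + (1/2)·3^n.
At n = 12: a_12 = 265721.

265721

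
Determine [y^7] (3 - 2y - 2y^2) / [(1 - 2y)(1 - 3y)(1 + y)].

10132

The denominator gives the recurrence a_n = 4a_(n−1) − a_(n−2) − 6a_(n−3) for n ≥ 3; the numerator fixes a_0 = 3, a_1 = 10, a_2 = 35.
Iterating: 3, 10, 35, 112, 353, 1090, 3335, 10132, so a_7 = 10132.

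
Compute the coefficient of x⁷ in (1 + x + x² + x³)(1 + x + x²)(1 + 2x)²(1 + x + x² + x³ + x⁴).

(1 + x + x² + x³) has coefficients 1,1,1,1 for degrees 0…3.
(1 + x + x²) has coefficients 1,1,1,0,0,0,0,0 for degrees 0…7.
Multiplying by (1 + 2x)² gives running coefficients 1,5,9,8,4,0,0,0 for degrees 0…7.
Finally multiplying by (1 + x + x² + x³ + x⁴), the product of all factors after the first has coefficients 1,6,15,23,27,26,21,12 for degrees 0…7.
[x⁷] = 1·12 + 1·21 + 1·26 + 1·27 = 86.

86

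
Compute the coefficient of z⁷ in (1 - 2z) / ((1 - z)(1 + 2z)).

-171

The denominator gives the recurrence a_n = −a_(n−1) + 2a_(n−2) for n ≥ 2; the numerator fixes a_0 = 1, a_1 = -3.
Iterating: 1, -3, 5, -11, 21, -43, 85, -171, so a_7 = -171.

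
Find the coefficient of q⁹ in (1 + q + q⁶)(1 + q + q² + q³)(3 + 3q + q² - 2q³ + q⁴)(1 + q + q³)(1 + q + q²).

(1 + q + q⁶) has coefficients 1,1,0,0,0,0,1 for degrees 0…6.
(1 + q + q² + q³) has coefficients 1,1,1,1,0,0,0,0,0,0 for degrees 0…9.
Multiplying by (3 + 3q + q² - 2q³ + q⁴) gives running coefficients 3,6,7,5,3,0,-1,1,0,0 for degrees 0…9.
Multiplying by (1 + q + q³) gives running coefficients 3,9,13,15,14,10,4,3,1,-1 for degrees 0…9.
Finally multiplying by (1 + q + q²), the product of all factors after the first has coefficients 3,12,25,37,42,39,28,17,8,3 for degrees 0…9.
[q⁹] = 1·3 + 1·8 + 1·37 = 48.

48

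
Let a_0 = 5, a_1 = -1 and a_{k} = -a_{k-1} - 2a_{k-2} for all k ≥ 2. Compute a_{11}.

-133

The ordinary generating function has denominator 1 + y + 2y^2.
Iterating the recurrence: a_0,…,a_{11} = 5, -1, -9, 11, 7, -29, 15, 43, -73, -13, 159, -133.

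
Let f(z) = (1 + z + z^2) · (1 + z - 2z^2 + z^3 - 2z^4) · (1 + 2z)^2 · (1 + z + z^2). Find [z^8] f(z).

(1 + z + z^2) has coefficients 1,1,1 for degrees 0…2.
(1 + z - 2z^2 + z^3 - 2z^4) has coefficients 1,1,-2,1,-2,0,0,0,0 for degrees 0…8.
Multiplying by (1 + 2z)^2 gives running coefficients 1,5,6,-3,-6,-4,-8,0,0 for degrees 0…8.
Finally multiplying by (1 + z + z^2), the product of all factors after the first has coefficients 1,6,12,8,-3,-13,-18,-12,-8 for degrees 0…8.
[z^8] = 1·(-8) + 1·(-12) + 1·(-18) = -38.

-38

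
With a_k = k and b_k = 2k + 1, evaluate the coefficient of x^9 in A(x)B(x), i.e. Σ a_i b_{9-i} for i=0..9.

The convolution is the t^9 coefficient of A(t)B(t).
Σ = 0·19 + 1·17 + 2·15 + 3·13 + 4·11 + 5·9 + 6·7 + 7·5 + 8·3 + 9·1 = 285.

285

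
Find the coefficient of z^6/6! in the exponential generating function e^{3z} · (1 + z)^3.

The EGF product rule gives c_6 = Σ_{k_1+k_2=6} C(6; k_1,k_2) · ∏ g_i(k_i), where e^{3z} gives (3)^k; (1+z)^3 gives the falling factorial (3)_k.
g_1(k) for k = 0…6: 1, 3, 9, 27, 81, 243, 729.
g_2(k) for k = 0…6: 1, 3, 6, 6, 0, 0, 0.
c_6 = Σ_k C(6,k)·g_1(k)·g_2(6−k) = 20·27·6 + 15·81·6 + 6·243·3 + 1·729·1 = 3240 + 7290 + 4374 + 729 = 15633.

15633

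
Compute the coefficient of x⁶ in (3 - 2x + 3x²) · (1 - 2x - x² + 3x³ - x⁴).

(3 - 2x + 3x²) has coefficients 3,-2,3 for degrees 0…2.
(1 - 2x - x² + 3x³ - x⁴) has coefficients 1,-2,-1,3,-1,0,0 for degrees 0…6.
[x⁶] = 3·0 − 2·0 + 3·(-1) = -3.

-3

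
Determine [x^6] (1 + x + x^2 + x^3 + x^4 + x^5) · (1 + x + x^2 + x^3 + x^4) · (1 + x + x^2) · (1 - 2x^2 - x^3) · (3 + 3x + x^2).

-90

(1 + x + x^2 + x^3 + x^4 + x^5) has coefficients 1,1,1,1,1,1 for degrees 0…5.
(1 + x + x^2 + x^3 + x^4) has coefficients 1,1,1,1,1,0,0 for degrees 0…6.
Multiplying by (1 + x + x^2) gives running coefficients 1,2,3,3,3,2,1 for degrees 0…6.
Multiplying by (1 - 2x^2 - x^3) gives running coefficients 1,2,1,-2,-5,-7,-8 for degrees 0…6.
Finally multiplying by (3 + 3x + x^2), the product of all factors after the first has coefficients 3,9,10,-1,-20,-38,-50 for degrees 0…6.
[x^6] = 1·(-50) + 1·(-38) + 1·(-20) + 1·(-1) + 1·10 + 1·9 = -90.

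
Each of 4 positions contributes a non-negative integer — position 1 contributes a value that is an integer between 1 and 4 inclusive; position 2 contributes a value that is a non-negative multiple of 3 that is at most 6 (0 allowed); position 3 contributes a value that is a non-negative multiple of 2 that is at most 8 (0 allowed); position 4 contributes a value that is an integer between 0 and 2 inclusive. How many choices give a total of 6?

The generating function for the choices is (x + x^2 + x^3 + x^4)·(1 + x^3 + x^6)·(1 + x^2 + x^4 + x^6 + x^8)·(1 + x + x^2); the count is [x^6].
(x + x^2 + x^3 + x^4) has coefficients 0,1,1,1,1 for degrees 0…4.
(1 + x^3 + x^6) has coefficients 1,0,0,1,0,0,1 for degrees 0…6.
Multiplying by (1 + x^2 + x^4 + x^6 + x^8) gives running coefficients 1,0,1,1,1,1,2 for degrees 0…6.
Finally multiplying by (1 + x + x^2), the product of all factors after the first has coefficients 1,1,2,2,3,3,4 for degrees 0…6.
[x^6] = 1·3 + 1·3 + 1·2 + 1·2 = 10.

10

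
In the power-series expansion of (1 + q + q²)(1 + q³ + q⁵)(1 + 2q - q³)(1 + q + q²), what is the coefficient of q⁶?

9

(1 + q + q²) has coefficients 1,1,1 for degrees 0…2.
(1 + q³ + q⁵) has coefficients 1,0,0,1,0,1,0 for degrees 0…6.
Multiplying by (1 + 2q - q³) gives running coefficients 1,2,0,0,2,1,1 for degrees 0…6.
Finally multiplying by (1 + q + q²), the product of all factors after the first has coefficients 1,3,3,2,2,3,4 for degrees 0…6.
[q⁶] = 1·4 + 1·3 + 1·2 = 9.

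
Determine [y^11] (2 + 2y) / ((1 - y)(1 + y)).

Partial fractions give a closed form: a_n = (2)·1^n.
At n = 11: a_11 = 2.

2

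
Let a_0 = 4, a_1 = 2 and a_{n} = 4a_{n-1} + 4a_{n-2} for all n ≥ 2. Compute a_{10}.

The ordinary generating function has denominator 1 - 4y - 4y^2.
Iterating the recurrence: a_0,…,a_{10} = 4, 2, 24, 104, 512, 2464, 11904, 57472, 277504, 1339904, 6469632.

6469632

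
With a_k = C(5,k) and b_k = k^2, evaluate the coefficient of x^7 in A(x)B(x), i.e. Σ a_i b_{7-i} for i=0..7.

688

The convolution is the x^7 coefficient of A(x)B(x).
Σ = 1·49 + 5·36 + 10·25 + 10·16 + 5·9 + 1·4 + 0·1 + 0·0 = 688.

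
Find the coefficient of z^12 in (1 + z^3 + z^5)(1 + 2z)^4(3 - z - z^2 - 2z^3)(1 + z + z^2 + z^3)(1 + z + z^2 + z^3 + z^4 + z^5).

-1146

(1 + z^3 + z^5) has coefficients 1,0,0,1,0,1 for degrees 0…5.
(1 + 2z)^4 has coefficients 1,8,24,32,16,0,0,0,0,0,0,0,0 for degrees 0…12.
Multiplying by (3 - z - z^2 - 2z^3) gives running coefficients 3,23,63,62,-24,-96,-80,-32,0,0,0,0,0 for degrees 0…12.
Multiplying by (1 + z + z^2 + z^3) gives running coefficients 3,26,89,151,124,5,-138,-232,-208,-112,-32,0,0 for degrees 0…12.
Finally multiplying by (1 + z + z^2 + z^3 + z^4 + z^5), the product of all factors after the first has coefficients 3,29,118,269,393,398,257,-1,-298,-561,-717,-722,-584 for degrees 0…12.
[z^12] = 1·(-584) + 1·(-561) + 1·(-1) = -1146.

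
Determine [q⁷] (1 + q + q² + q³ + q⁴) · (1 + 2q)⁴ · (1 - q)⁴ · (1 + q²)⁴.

-9

(1 + q + q² + q³ + q⁴) has coefficients 1,1,1,1,1 for degrees 0…4.
(1 + 2q)⁴ has coefficients 1,8,24,32,16,0,0,0 for degrees 0…7.
Multiplying by (1 - q)⁴ gives running coefficients 1,4,-2,-20,1,40,-8,-32 for degrees 0…7.
Finally multiplying by (1 + q²)⁴, the product of all factors after the first has coefficients 1,4,2,-4,-1,-16,-12,24 for degrees 0…7.
[q⁷] = 1·24 + 1·(-12) + 1·(-16) + 1·(-1) + 1·(-4) = -9.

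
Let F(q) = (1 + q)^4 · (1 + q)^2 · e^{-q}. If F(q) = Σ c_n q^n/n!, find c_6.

The EGF product rule gives c_6 = Σ_{k_1+k_2+k_3=6} C(6; k_1,k_2,k_3) · ∏ g_i(k_i), where (1+q)^4 gives the falling factorial (4)_k; (1+q)^2 gives the falling factorial (2)_k; e^{-q} gives (-1)^k.
g_1(k) for k = 0…6: 1, 4, 12, 24, 24, 0, 0.
g_2(k) for k = 0…6: 1, 2, 2, 0, 0, 0, 0.
g_3(k) for k = 0…6: 1, -1, 1, -1, 1, -1, 1.
First combine the last two factors: h(k) = Σ_j C(k,j)·g_2(j)·g_3(k−j) for k = 0…6: 1, 1, -1, -1, 5, -11, 19.
c_6 = Σ_k C(6,k)·g_1(k)·h(6−k) = 1·1·19 + 6·4·(-11) + 15·12·5 + 20·24·(-1) + 15·24·(-1) = 19 − 264 + 900 − 480 − 360 = -185.

-185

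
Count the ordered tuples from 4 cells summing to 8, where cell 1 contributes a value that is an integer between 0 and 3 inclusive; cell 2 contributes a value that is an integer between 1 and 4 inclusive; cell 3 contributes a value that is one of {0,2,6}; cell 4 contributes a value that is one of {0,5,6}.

The generating function for the choices is (1 + x + x² + x³)·(x + x² + x³ + x⁴)·(1 + x² + x⁶)·(1 + x⁵ + x⁶); the count is [x⁸].
(1 + x + x² + x³) has coefficients 1,1,1,1 for degrees 0…3.
(x + x² + x³ + x⁴) has coefficients 0,1,1,1,1,0,0,0,0 for degrees 0…8.
Multiplying by (1 + x² + x⁶) gives running coefficients 0,1,1,2,2,1,1,1,1 for degrees 0…8.
Finally multiplying by (1 + x⁵ + x⁶), the product of all factors after the first has coefficients 0,1,1,2,2,1,2,3,4 for degrees 0…8.
[x⁸] = 1·4 + 1·3 + 1·2 + 1·1 = 10.

10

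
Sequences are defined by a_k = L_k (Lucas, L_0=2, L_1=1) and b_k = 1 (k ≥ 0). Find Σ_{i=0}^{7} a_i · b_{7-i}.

75

Write out a_i and b_{7-i} for i = 0,…,7 and sum the products.
Σ = 2·1 + 1·1 + 3·1 + 4·1 + 7·1 + 11·1 + 18·1 + 29·1 = 75.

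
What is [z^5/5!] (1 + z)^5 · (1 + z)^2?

The EGF product rule gives c_5 = Σ_{k_1+k_2=5} C(5; k_1,k_2) · ∏ g_i(k_i), where (1+z)^5 gives the falling factorial (5)_k; (1+z)^2 gives the falling factorial (2)_k.
g_1(k) for k = 0…5: 1, 5, 20, 60, 120, 120.
g_2(k) for k = 0…5: 1, 2, 2, 0, 0, 0.
c_5 = Σ_k C(5,k)·g_1(k)·g_2(5−k) = 10·60·2 + 5·120·2 + 1·120·1 = 1200 + 1200 + 120 = 2520.

2520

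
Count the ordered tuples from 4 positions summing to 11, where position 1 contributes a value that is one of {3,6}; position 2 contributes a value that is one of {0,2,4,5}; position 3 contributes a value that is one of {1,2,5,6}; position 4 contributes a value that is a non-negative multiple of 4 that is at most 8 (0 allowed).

The generating function for the choices is (q³ + q⁶)·(1 + q² + q⁴ + q⁵)·(q + q² + q⁵ + q⁶)·(1 + q⁴ + q⁸); the count is [q¹¹].
(q³ + q⁶) has coefficients 0,0,0,1,0,0,1 for degrees 0…6.
(1 + q² + q⁴ + q⁵) has coefficients 1,0,1,0,1,1,0,0,0,0,0,0 for degrees 0…11.
Multiplying by (q + q² + q⁵ + q⁶) gives running coefficients 0,1,1,1,1,2,3,2,1,1,2,1 for degrees 0…11.
Finally multiplying by (1 + q⁴ + q⁸), the product of all factors after the first has coefficients 0,1,1,1,1,3,4,3,2,4,6,4 for degrees 0…11.
[q¹¹] = 1·2 + 1·3 = 5.

5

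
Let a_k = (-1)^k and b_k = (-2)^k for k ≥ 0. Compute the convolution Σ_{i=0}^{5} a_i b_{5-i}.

-63

This is [x^5] in the product of the two ordinary generating functions.
Σ = 1·(-32) − 1·16 + 1·(-8) − 1·4 + 1·(-2) − 1·1 = -63.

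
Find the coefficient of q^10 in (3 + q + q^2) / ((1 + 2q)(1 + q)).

The denominator gives the recurrence a_n = −3a_(n−1) − 2a_(n−2) for n ≥ 3; the numerator fixes a_0 = 3, a_1 = -8, a_2 = 19.
Iterating: 3, -8, 19, -41, 85, -173, 349, -701, 1405, -2813, 5629, so a_10 = 5629.

5629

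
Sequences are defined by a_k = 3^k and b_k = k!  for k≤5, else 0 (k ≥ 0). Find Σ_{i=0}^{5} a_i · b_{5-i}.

624

Write out a_i and b_{5-i} for i = 0,…,5 and sum the products.
Σ = 1·120 + 3·24 + 9·6 + 27·2 + 81·1 + 243·1 = 624.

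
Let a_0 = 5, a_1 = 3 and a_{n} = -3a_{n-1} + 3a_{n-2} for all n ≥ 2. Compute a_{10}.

128061

The ordinary generating function has denominator 1 + 3q - 3q^2.
Iterating the recurrence: a_0,…,a_{10} = 5, 3, 6, -9, 45, -162, 621, -2349, 8910, -33777, 128061.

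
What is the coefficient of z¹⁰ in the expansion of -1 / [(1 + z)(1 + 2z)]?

Partial fractions give a closed form: a_n = (1)·(-1)^n + (-2)·(-2)^n.
At n = 10: a_10 = -2047.

-2047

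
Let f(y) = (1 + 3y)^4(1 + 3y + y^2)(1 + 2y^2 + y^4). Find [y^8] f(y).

621

(1 + 3y)^4 has coefficients 1,12,54,108,81 for degrees 0…4.
(1 + 3y + y^2) has coefficients 1,3,1,0,0,0,0,0,0 for degrees 0…8.
Finally multiplying by (1 + 2y^2 + y^4), the product of all factors after the first has coefficients 1,3,3,6,3,3,1,0,0 for degrees 0…8.
[y^8] = 1·0 + 12·0 + 54·1 + 108·3 + 81·3 = 621.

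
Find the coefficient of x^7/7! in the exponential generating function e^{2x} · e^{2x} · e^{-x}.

The EGF product rule gives c_7 = Σ_{k_1+k_2+k_3=7} C(7; k_1,k_2,k_3) · ∏ g_i(k_i), where e^{2x} gives (2)^k; e^{2x} gives (2)^k; e^{-x} gives (-1)^k.
g_1(k) for k = 0…7: 1, 2, 4, 8, 16, 32, 64, 128.
g_2(k) for k = 0…7: 1, 2, 4, 8, 16, 32, 64, 128.
g_3(k) for k = 0…7: 1, -1, 1, -1, 1, -1, 1, -1.
First combine the last two factors: h(k) = Σ_j C(k,j)·g_2(j)·g_3(k−j) for k = 0…7: 1, 1, 1, 1, 1, 1, 1, 1.
c_7 = Σ_k C(7,k)·g_1(k)·h(7−k) = 1·1·1 + 7·2·1 + 21·4·1 + 35·8·1 + 35·16·1 + 21·32·1 + 7·64·1 + 1·128·1 = 1 + 14 + 84 + 280 + 560 + 672 + 448 + 128 = 2187.

2187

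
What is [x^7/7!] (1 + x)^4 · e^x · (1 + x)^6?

2501801

The EGF product rule gives c_7 = Σ_{k_1+k_2+k_3=7} C(7; k_1,k_2,k_3) · ∏ g_i(k_i), where (1+x)^4 gives the falling factorial (4)_k; e^x gives (1)^k; (1+x)^6 gives the falling factorial (6)_k.
g_1(k) for k = 0…7: 1, 4, 12, 24, 24, 0, 0, 0.
g_2(k) for k = 0…7: 1, 1, 1, 1, 1, 1, 1, 1.
g_3(k) for k = 0…7: 1, 6, 30, 120, 360, 720, 720, 0.
First combine the last two factors: h(k) = Σ_j C(k,j)·g_2(j)·g_3(k−j) for k = 0…7: 1, 7, 43, 229, 1045, 4051, 13327, 37633.
c_7 = Σ_k C(7,k)·g_1(k)·h(7−k) = 1·1·37633 + 7·4·13327 + 21·12·4051 + 35·24·1045 + 35·24·229 = 37633 + 373156 + 1020852 + 877800 + 192360 = 2501801.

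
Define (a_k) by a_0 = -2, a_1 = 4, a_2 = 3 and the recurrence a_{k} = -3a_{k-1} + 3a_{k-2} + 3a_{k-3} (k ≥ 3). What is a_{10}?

The ordinary generating function has denominator 1 + 3y - 3y^2 - 3y^3.
Iterating the recurrence: a_0,…,a_{10} = -2, 4, 3, -3, 30, -90, 351, -1233, 4482, -16092, 58023.

58023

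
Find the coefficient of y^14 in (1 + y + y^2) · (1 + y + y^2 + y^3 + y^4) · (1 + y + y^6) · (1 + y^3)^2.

(1 + y + y^2) has coefficients 1,1,1 for degrees 0…2.
(1 + y + y^2 + y^3 + y^4) has coefficients 1,1,1,1,1,0,0,0,0,0,0,0,0,0,0 for degrees 0…14.
Multiplying by (1 + y + y^6) gives running coefficients 1,2,2,2,2,1,1,1,1,1,1,0,0,0,0 for degrees 0…14.
Finally multiplying by (1 + y^3)^2, the product of all factors after the first has coefficients 1,2,2,4,6,5,6,7,5,5,5,3,3,3,1 for degrees 0…14.
[y^14] = 1·1 + 1·3 + 1·3 = 7.

7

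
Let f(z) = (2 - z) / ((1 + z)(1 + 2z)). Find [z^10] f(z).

Partial fractions give a closed form: a_n = (-3)·(-1)^n + (5)·(-2)^n.
At n = 10: a_10 = 5117.

5117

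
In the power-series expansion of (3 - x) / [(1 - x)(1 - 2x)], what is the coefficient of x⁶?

Partial fractions give a closed form: a_n = (-2)·1^n + (5)·2^n.
At n = 6: a_6 = 318.

318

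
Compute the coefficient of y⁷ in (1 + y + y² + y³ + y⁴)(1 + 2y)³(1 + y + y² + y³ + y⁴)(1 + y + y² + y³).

414

(1 + y + y² + y³ + y⁴) has coefficients 1,1,1,1,1 for degrees 0…4.
(1 + 2y)³ has coefficients 1,6,12,8,0,0,0,0 for degrees 0…7.
Multiplying by (1 + y + y² + y³ + y⁴) gives running coefficients 1,7,19,27,27,26,20,8 for degrees 0…7.
Finally multiplying by (1 + y + y² + y³), the product of all factors after the first has coefficients 1,8,27,54,80,99,100,81 for degrees 0…7.
[y⁷] = 1·81 + 1·100 + 1·99 + 1·80 + 1·54 = 414.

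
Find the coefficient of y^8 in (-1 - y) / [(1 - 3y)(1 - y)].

The denominator gives the recurrence a_n = 4a_(n−1) − 3a_(n−2) for n ≥ 2; the numerator fixes a_0 = -1, a_1 = -5.
Iterating: -1, -5, -17, -53, -161, -485, -1457, -4373, -13121, so a_8 = -13121.

-13121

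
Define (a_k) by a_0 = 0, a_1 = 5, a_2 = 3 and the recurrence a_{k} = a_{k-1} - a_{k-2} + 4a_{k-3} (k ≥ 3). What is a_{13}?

The ordinary generating function has denominator 1 - x + x^2 - 4x^3.
Iterating the recurrence: a_0,…,a_{13} = 0, 5, 3, -2, 15, 29, 6, 37, 147, 134, 135, 589, 990, 941.

941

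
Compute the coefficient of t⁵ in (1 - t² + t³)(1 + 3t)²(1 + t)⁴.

5

(1 - t² + t³) has coefficients 1,0,-1,1 for degrees 0…3.
(1 + 3t)² has coefficients 1,6,9,0,0,0 for degrees 0…5.
Finally multiplying by (1 + t)⁴, the product of all factors after the first has coefficients 1,10,39,76,79,42 for degrees 0…5.
[t⁵] = 1·42 − 1·76 + 1·39 = 5.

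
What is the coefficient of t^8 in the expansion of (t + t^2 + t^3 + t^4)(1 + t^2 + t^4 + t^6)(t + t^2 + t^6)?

5

(t + t^2 + t^3 + t^4) has coefficients 0,1,1,1,1 for degrees 0…4.
(1 + t^2 + t^4 + t^6) has coefficients 1,0,1,0,1,0,1,0,0 for degrees 0…8.
Finally multiplying by (t + t^2 + t^6), the product of all factors after the first has coefficients 0,1,1,1,1,1,2,1,2 for degrees 0…8.
[t^8] = 1·1 + 1·2 + 1·1 + 1·1 = 5.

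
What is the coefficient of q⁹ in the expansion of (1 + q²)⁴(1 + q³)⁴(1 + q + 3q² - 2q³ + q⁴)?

(1 + q²)⁴ has coefficients 1,0,4,0,6,0,4,0,1 for degrees 0…8.
(1 + q³)⁴ has coefficients 1,0,0,4,0,0,6,0,0,4 for degrees 0…9.
Finally multiplying by (1 + q + 3q² - 2q³ + q⁴), the product of all factors after the first has coefficients 1,1,3,2,5,12,-2,10,18,-8 for degrees 0…9.
[q⁹] = 1·(-8) + 4·10 + 6·12 + 4·2 + 1·1 = 113.

113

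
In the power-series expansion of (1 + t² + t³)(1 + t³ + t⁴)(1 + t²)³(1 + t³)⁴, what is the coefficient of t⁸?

(1 + t² + t³) has coefficients 1,0,1,1 for degrees 0…3.
(1 + t³ + t⁴) has coefficients 1,0,0,1,1,0,0,0,0 for degrees 0…8.
Multiplying by (1 + t²)³ gives running coefficients 1,0,3,1,4,3,4,3,3 for degrees 0…8.
Finally multiplying by (1 + t³)⁴, the product of all factors after the first has coefficients 1,0,3,5,4,15,14,19,33 for degrees 0…8.
[t⁸] = 1·33 + 1·14 + 1·15 = 62.

62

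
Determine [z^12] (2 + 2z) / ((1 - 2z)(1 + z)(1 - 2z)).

106496

The denominator gives the recurrence a_n = 3a_(n−1) − 4a_(n−3) for n ≥ 3; the numerator fixes a_0 = 2, a_1 = 8, a_2 = 24.
Iterating: 2, 8, 24, 64, 160, 384, 896, 2048, 4608, 10240, 22528, 49152, 106496, so a_12 = 106496.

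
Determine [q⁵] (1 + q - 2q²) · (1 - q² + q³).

-2

(1 + q - 2q²) has coefficients 1,1,-2 for degrees 0…2.
(1 - q² + q³) has coefficients 1,0,-1,1,0,0 for degrees 0…5.
[q⁵] = 1·0 + 1·0 − 2·1 = -2.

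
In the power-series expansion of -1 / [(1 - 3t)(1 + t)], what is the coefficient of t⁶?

The denominator gives the recurrence a_n = 2a_(n−1) + 3a_(n−2) for n ≥ 2; the numerator fixes a_0 = -1, a_1 = -2.
Iterating: -1, -2, -7, -20, -61, -182, -547, so a_6 = -547.

-547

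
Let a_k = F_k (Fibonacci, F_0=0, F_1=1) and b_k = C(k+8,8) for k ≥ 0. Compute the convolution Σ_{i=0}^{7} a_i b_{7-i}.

6085

Write out a_i and b_{7-i} for i = 0,…,7 and sum the products.
Σ = 0·6435 + 1·3003 + 1·1287 + 2·495 + 3·165 + 5·45 + 8·9 + 13·1 = 6085.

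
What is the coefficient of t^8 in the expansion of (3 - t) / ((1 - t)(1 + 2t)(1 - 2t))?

938

Partial fractions give a closed form: a_n = (-2/3)·1^n + (7/6)·(-2)^n + (5/2)·2^n.
At n = 8: a_8 = 938.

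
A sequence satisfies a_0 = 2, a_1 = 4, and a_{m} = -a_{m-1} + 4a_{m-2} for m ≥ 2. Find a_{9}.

The ordinary generating function has denominator 1 + q - 4q^2.
Iterating the recurrence: a_0,…,a_{9} = 2, 4, 4, 12, 4, 44, -28, 204, -316, 1132.

1132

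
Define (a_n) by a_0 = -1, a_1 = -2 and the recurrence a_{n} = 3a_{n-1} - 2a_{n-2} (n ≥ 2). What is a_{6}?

-64

The ordinary generating function has denominator 1 - 3q + 2q^2.
Iterating the recurrence: a_0,…,a_{6} = -1, -2, -4, -8, -16, -32, -64.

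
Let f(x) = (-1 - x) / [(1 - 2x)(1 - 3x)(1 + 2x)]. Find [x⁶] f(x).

-1660

The denominator gives the recurrence a_n = 3a_(n−1) + 4a_(n−2) − 12a_(n−3) for n ≥ 3; the numerator fixes a_0 = -1, a_1 = -4, a_2 = -16.
Iterating: -1, -4, -16, -52, -172, -532, -1660, so a_6 = -1660.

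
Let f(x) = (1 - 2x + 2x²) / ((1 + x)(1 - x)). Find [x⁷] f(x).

The denominator gives the recurrence a_n = a_(n−2) for n ≥ 3; the numerator fixes a_0 = 1, a_1 = -2, a_2 = 3.
Iterating: 1, -2, 3, -2, 3, -2, 3, -2, so a_7 = -2.

-2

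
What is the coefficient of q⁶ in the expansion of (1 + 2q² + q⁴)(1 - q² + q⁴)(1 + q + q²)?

(1 + 2q² + q⁴) has coefficients 1,0,2,0,1 for degrees 0…4.
(1 - q² + q⁴) has coefficients 1,0,-1,0,1,0,0 for degrees 0…6.
Finally multiplying by (1 + q + q²), the product of all factors after the first has coefficients 1,1,0,-1,0,1,1 for degrees 0…6.
[q⁶] = 1·1 + 2·0 + 1·0 = 1.

1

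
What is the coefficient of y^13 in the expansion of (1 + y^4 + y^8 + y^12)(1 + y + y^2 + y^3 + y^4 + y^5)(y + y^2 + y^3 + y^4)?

6

(1 + y^4 + y^8 + y^12) has coefficients 1,0,0,0,1,0,0,0,1,0,0,0,1 for degrees 0…12.
(1 + y + y^2 + y^3 + y^4 + y^5) has coefficients 1,1,1,1,1,1,0,0,0,0,0,0,0,0 for degrees 0…13.
Finally multiplying by (y + y^2 + y^3 + y^4), the product of all factors after the first has coefficients 0,1,2,3,4,4,4,3,2,1,0,0,0,0 for degrees 0…13.
[y^13] = 1·0 + 1·1 + 1·4 + 1·1 = 6.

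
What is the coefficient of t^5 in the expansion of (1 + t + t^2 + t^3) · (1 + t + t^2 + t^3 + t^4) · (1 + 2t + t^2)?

(1 + t + t^2 + t^3) has coefficients 1,1,1,1 for degrees 0…3.
(1 + t + t^2 + t^3 + t^4) has coefficients 1,1,1,1,1,0 for degrees 0…5.
Finally multiplying by (1 + 2t + t^2), the product of all factors after the first has coefficients 1,3,4,4,4,3 for degrees 0…5.
[t^5] = 1·3 + 1·4 + 1·4 + 1·4 = 15.

15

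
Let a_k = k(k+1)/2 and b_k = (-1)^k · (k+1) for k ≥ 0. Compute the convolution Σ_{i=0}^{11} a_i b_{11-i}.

21

Write out a_i and b_{11-i} for i = 0,…,11 and sum the products.
Σ = 0·(-12) + 1·11 + 3·(-10) + 6·9 + 10·(-8) + 15·7 + 21·(-6) + 28·5 + 36·(-4) + 45·3 + 55·(-2) + 66·1 = 21.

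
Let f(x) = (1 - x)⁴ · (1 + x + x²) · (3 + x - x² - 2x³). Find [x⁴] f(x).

10

(1 - x)⁴ has coefficients 1,-4,6,-4,1 for degrees 0…4.
(1 + x + x²) has coefficients 1,1,1,0,0 for degrees 0…4.
Finally multiplying by (3 + x - x² - 2x³), the product of all factors after the first has coefficients 3,4,3,-2,-3 for degrees 0…4.
[x⁴] = 1·(-3) − 4·(-2) + 6·3 − 4·4 + 1·3 = 10.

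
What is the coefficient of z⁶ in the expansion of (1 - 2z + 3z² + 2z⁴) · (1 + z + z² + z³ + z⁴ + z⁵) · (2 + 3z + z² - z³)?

(1 - 2z + 3z² + 2z⁴) has coefficients 1,-2,3,0,2 for degrees 0…4.
(1 + z + z² + z³ + z⁴ + z⁵) has coefficients 1,1,1,1,1,1,0 for degrees 0…6.
Finally multiplying by (2 + 3z + z² - z³), the product of all factors after the first has coefficients 2,5,6,5,5,5,3 for degrees 0…6.
[z⁶] = 1·3 − 2·5 + 3·5 + 2·6 = 20.

20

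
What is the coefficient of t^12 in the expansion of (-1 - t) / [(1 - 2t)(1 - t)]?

Partial fractions give a closed form: a_n = (-3)·2^n + (2)·1^n.
At n = 12: a_12 = -12286.

-12286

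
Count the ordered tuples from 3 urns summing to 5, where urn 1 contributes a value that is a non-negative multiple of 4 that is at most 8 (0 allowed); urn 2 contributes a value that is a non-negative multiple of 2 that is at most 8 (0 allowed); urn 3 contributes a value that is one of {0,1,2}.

2

The generating function for the choices is (1 + q^4 + q^8)·(1 + q^2 + q^4 + q^6 + q^8)·(1 + q + q^2); the count is [q^5].
(1 + q^4 + q^8) has coefficients 1,0,0,0,1,0 for degrees 0…5.
(1 + q^2 + q^4 + q^6 + q^8) has coefficients 1,0,1,0,1,0 for degrees 0…5.
Finally multiplying by (1 + q + q^2), the product of all factors after the first has coefficients 1,1,2,1,2,1 for degrees 0…5.
[q^5] = 1·1 + 1·1 = 2.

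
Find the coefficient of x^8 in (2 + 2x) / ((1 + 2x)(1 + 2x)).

2560

The denominator gives the recurrence a_n = −4a_(n−1) − 4a_(n−2) for n ≥ 2; the numerator fixes a_0 = 2, a_1 = -6.
Iterating: 2, -6, 16, -40, 96, -224, 512, -1152, 2560, so a_8 = 2560.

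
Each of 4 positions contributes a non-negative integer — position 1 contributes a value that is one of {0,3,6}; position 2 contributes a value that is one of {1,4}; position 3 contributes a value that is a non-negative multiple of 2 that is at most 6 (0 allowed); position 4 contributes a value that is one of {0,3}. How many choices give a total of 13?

The generating function for the choices is (1 + z^3 + z^6)·(z + z^4)·(1 + z^2 + z^4 + z^6)·(1 + z^3); the count is [z^13].
(1 + z^3 + z^6) has coefficients 1,0,0,1,0,0,1 for degrees 0…6.
(z + z^4) has coefficients 0,1,0,0,1,0,0,0,0,0,0,0,0,0 for degrees 0…13.
Multiplying by (1 + z^2 + z^4 + z^6) gives running coefficients 0,1,0,1,1,1,1,1,1,0,1,0,0,0 for degrees 0…13.
Finally multiplying by (1 + z^3), the product of all factors after the first has coefficients 0,1,0,1,2,1,2,2,2,1,2,1,0,1 for degrees 0…13.
[z^13] = 1·1 + 1·2 + 1·2 = 5.

5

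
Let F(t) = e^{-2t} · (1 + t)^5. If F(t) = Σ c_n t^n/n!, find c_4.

-24

The EGF product rule gives c_4 = Σ_{k_1+k_2=4} C(4; k_1,k_2) · ∏ g_i(k_i), where e^{-2t} gives (-2)^k; (1+t)^5 gives the falling factorial (5)_k.
g_1(k) for k = 0…4: 1, -2, 4, -8, 16.
g_2(k) for k = 0…4: 1, 5, 20, 60, 120.
c_4 = Σ_k C(4,k)·g_1(k)·g_2(4−k) = 1·1·120 + 4·(-2)·60 + 6·4·20 + 4·(-8)·5 + 1·16·1 = 120 − 480 + 480 − 160 + 16 = -24.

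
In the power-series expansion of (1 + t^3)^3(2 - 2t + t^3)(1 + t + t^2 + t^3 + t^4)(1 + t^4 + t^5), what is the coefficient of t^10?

15

(1 + t^3)^3 has coefficients 1,0,0,3,0,0,3,0,0,1 for degrees 0…9.
(2 - 2t + t^3) has coefficients 2,-2,0,1,0,0,0,0,0,0,0 for degrees 0…10.
Multiplying by (1 + t + t^2 + t^3 + t^4) gives running coefficients 2,0,0,1,1,-1,1,1,0,0,0 for degrees 0…10.
Finally multiplying by (1 + t^4 + t^5), the product of all factors after the first has coefficients 2,0,0,1,3,1,1,2,2,0,0 for degrees 0…10.
[t^10] = 1·0 + 3·2 + 3·3 + 1·0 = 15.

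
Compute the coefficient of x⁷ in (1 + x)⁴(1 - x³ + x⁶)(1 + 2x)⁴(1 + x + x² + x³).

463

(1 + x)⁴ has coefficients 1,4,6,4,1 for degrees 0…4.
(1 - x³ + x⁶) has coefficients 1,0,0,-1,0,0,1,0 for degrees 0…7.
Multiplying by (1 + 2x)⁴ gives running coefficients 1,8,24,31,8,-24,-31,-8 for degrees 0…7.
Finally multiplying by (1 + x + x² + x³), the product of all factors after the first has coefficients 1,9,33,64,71,39,-16,-55 for degrees 0…7.
[x⁷] = 1·(-55) + 4·(-16) + 6·39 + 4·71 + 1·64 = 463.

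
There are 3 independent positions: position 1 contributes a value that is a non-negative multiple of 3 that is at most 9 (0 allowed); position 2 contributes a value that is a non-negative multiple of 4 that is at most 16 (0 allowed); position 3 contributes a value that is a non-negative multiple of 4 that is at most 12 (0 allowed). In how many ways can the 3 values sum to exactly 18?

The generating function for the choices is (1 + t^3 + t^6 + t^9)·(1 + t^4 + t^8 + t^12 + t^16)·(1 + t^4 + t^8 + t^12); the count is [t^18].
(1 + t^3 + t^6 + t^9) has coefficients 1,0,0,1,0,0,1,0,0,1 for degrees 0…9.
(1 + t^4 + t^8 + t^12 + t^16) has coefficients 1,0,0,0,1,0,0,0,1,0,0,0,1,0,0,0,1,0,0 for degrees 0…18.
Finally multiplying by (1 + t^4 + t^8 + t^12), the product of all factors after the first has coefficients 1,0,0,0,2,0,0,0,3,0,0,0,4,0,0,0,4,0,0 for degrees 0…18.
[t^18] = 1·0 + 1·0 + 1·4 + 1·0 = 4.

4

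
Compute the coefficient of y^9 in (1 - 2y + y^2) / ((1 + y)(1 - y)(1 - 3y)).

9841

Partial fractions give a closed form: a_n = (1/2)·(-1)^n + (1/2)·3^n.
At n = 9: a_9 = 9841.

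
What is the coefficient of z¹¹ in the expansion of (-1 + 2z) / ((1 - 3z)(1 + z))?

-44286

Partial fractions give a closed form: a_n = (-1/4)·3^n + (-3/4)·(-1)^n.
At n = 11: a_11 = -44286.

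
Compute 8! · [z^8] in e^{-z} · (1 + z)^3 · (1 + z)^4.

The EGF product rule gives c_8 = Σ_{k_1+k_2+k_3=8} C(8; k_1,k_2,k_3) · ∏ g_i(k_i), where e^{-z} gives (-1)^k; (1+z)^3 gives the falling factorial (3)_k; (1+z)^4 gives the falling factorial (4)_k.
g_1(k) for k = 0…8: 1, -1, 1, -1, 1, -1, 1, -1, 1.
g_2(k) for k = 0…8: 1, 3, 6, 6, 0, 0, 0, 0, 0.
g_3(k) for k = 0…8: 1, 4, 12, 24, 24, 0, 0, 0, 0.
First combine the last two factors: h(k) = Σ_j C(k,j)·g_2(j)·g_3(k−j) for k = 0…8: 1, 7, 42, 210, 840, 2520, 5040, 5040, 0.
c_8 = Σ_k C(8,k)·g_1(k)·h(8−k) = 8·(-1)·5040 + 28·1·5040 + 56·(-1)·2520 + 70·1·840 + 56·(-1)·210 + 28·1·42 + 8·(-1)·7 + 1·1·1 = −40320 + 141120 − 141120 + 58800 − 11760 + 1176 − 56 + 1 = 7841.

7841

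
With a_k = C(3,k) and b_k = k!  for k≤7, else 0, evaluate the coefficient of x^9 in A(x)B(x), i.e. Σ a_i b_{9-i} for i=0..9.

This is [x^9] in the product of the two ordinary generating functions.
Σ = 1·0 + 3·0 + 3·5040 + 1·720 + 0·120 + 0·24 + 0·6 + 0·2 + 0·1 + 0·1 = 15840.

15840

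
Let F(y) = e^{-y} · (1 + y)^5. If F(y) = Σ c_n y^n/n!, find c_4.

-19

The EGF product rule gives c_4 = Σ_{k_1+k_2=4} C(4; k_1,k_2) · ∏ g_i(k_i), where e^{-y} gives (-1)^k; (1+y)^5 gives the falling factorial (5)_k.
g_1(k) for k = 0…4: 1, -1, 1, -1, 1.
g_2(k) for k = 0…4: 1, 5, 20, 60, 120.
c_4 = Σ_k C(4,k)·g_1(k)·g_2(4−k) = 1·1·120 + 4·(-1)·60 + 6·1·20 + 4·(-1)·5 + 1·1·1 = 120 − 240 + 120 − 20 + 1 = -19.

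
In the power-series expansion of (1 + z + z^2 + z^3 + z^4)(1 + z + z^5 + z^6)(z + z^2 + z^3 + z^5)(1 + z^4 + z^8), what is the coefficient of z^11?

20

(1 + z + z^2 + z^3 + z^4) has coefficients 1,1,1,1,1 for degrees 0…4.
(1 + z + z^5 + z^6) has coefficients 1,1,0,0,0,1,1,0,0,0,0,0 for degrees 0…11.
Multiplying by (z + z^2 + z^3 + z^5) gives running coefficients 0,1,2,2,1,1,2,2,2,1,1,1 for degrees 0…11.
Finally multiplying by (1 + z^4 + z^8), the product of all factors after the first has coefficients 0,1,2,2,1,2,4,4,3,3,5,5 for degrees 0…11.
[z^11] = 1·5 + 1·5 + 1·3 + 1·3 + 1·4 = 20.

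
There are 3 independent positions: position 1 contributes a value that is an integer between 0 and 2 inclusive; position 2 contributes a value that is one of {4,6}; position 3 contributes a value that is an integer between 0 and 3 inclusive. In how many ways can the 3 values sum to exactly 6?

The generating function for the choices is (1 + z + z²)·(z⁴ + z⁶)·(1 + z + z² + z³); the count is [z⁶].
(1 + z + z²) has coefficients 1,1,1 for degrees 0…2.
(z⁴ + z⁶) has coefficients 0,0,0,0,1,0,1 for degrees 0…6.
Finally multiplying by (1 + z + z² + z³), the product of all factors after the first has coefficients 0,0,0,0,1,1,2 for degrees 0…6.
[z⁶] = 1·2 + 1·1 + 1·1 = 4.

4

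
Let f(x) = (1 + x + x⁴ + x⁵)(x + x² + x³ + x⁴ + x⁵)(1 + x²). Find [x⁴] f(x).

4

(1 + x + x⁴ + x⁵) has coefficients 1,1,0,0,1 for degrees 0…4.
(x + x² + x³ + x⁴ + x⁵) has coefficients 0,1,1,1,1 for degrees 0…4.
Finally multiplying by (1 + x²), the product of all factors after the first has coefficients 0,1,1,2,2 for degrees 0…4.
[x⁴] = 1·2 + 1·2 + 1·0 = 4.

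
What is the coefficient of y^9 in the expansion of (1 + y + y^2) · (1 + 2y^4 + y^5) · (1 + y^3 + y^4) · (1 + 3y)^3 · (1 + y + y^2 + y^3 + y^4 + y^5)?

(1 + y + y^2) has coefficients 1,1,1 for degrees 0…2.
(1 + 2y^4 + y^5) has coefficients 1,0,0,0,2,1,0,0,0,0 for degrees 0…9.
Multiplying by (1 + y^3 + y^4) gives running coefficients 1,0,0,1,3,1,0,2,3,1 for degrees 0…9.
Multiplying by (1 + 3y)^3 gives running coefficients 1,9,27,28,12,55,117,110,48,82 for degrees 0…9.
Finally multiplying by (1 + y + y^2 + y^3 + y^4 + y^5), the product of all factors after the first has coefficients 1,10,37,65,77,132,248,349,370,424 for degrees 0…9.
[y^9] = 1·424 + 1·370 + 1·349 = 1143.

1143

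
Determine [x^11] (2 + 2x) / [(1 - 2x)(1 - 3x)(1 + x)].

1054690

Partial fractions give a closed form: a_n = (-4)·2^n + (6)·3^n.
At n = 11: a_11 = 1054690.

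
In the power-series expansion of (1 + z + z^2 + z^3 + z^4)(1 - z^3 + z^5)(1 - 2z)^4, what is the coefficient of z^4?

8

(1 + z + z^2 + z^3 + z^4) has coefficients 1,1,1,1,1 for degrees 0…4.
(1 - z^3 + z^5) has coefficients 1,0,0,-1,0 for degrees 0…4.
Finally multiplying by (1 - 2z)^4, the product of all factors after the first has coefficients 1,-8,24,-33,24 for degrees 0…4.
[z^4] = 1·24 + 1·(-33) + 1·24 + 1·(-8) + 1·1 = 8.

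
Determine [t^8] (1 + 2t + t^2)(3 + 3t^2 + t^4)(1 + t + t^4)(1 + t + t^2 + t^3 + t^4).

(1 + 2t + t^2) has coefficients 1,2,1 for degrees 0…2.
(3 + 3t^2 + t^4) has coefficients 3,0,3,0,1,0,0,0,0 for degrees 0…8.
Multiplying by (1 + t + t^4) gives running coefficients 3,3,3,3,4,1,3,0,1 for degrees 0…8.
Finally multiplying by (1 + t + t^2 + t^3 + t^4), the product of all factors after the first has coefficients 3,6,9,12,16,14,14,11,9 for degrees 0…8.
[t^8] = 1·9 + 2·11 + 1·14 = 45.

45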